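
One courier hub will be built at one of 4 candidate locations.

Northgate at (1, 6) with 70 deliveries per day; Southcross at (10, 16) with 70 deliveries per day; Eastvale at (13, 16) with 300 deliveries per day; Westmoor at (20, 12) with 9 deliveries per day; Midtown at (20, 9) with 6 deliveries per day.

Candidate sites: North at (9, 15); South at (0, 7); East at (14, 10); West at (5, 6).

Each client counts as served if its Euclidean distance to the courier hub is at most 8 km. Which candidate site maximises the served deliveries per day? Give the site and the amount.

Coverage radius r = 8 km; a point is covered iff (Δx)²+(Δy)² ≤ 8² = 64.
  North (9, 15): covers {Southcross, Eastvale} → 370
  South (0, 7): covers {Northgate} → 70
  East (14, 10): covers {Southcross, Eastvale, Westmoor, Midtown} → 385
  West (5, 6): covers {Northgate} → 70
Maximum coverage at East: 385 deliveries per day.

East, covering 385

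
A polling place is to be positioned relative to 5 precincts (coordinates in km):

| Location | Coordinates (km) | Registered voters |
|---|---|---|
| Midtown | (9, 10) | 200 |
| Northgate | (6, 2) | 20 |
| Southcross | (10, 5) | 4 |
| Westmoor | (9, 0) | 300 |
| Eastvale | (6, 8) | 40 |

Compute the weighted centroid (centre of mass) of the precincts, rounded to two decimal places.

The minimiser of Σwᵢ‖p−pᵢ‖² is the weighted centroid p* = (Σwᵢpᵢ)/(Σwᵢ).
Σwᵢ = 564.
Σwᵢxᵢ = 200·9 + 20·6 + 4·10 + 300·9 + 40·6 = 4900.
Σwᵢyᵢ = 200·10 + 20·2 + 4·5 + 300·0 + 40·8 = 2380.
x* = 4900/564 = 8.69, y* = 2380/564 = 4.22.

(8.69, 4.22)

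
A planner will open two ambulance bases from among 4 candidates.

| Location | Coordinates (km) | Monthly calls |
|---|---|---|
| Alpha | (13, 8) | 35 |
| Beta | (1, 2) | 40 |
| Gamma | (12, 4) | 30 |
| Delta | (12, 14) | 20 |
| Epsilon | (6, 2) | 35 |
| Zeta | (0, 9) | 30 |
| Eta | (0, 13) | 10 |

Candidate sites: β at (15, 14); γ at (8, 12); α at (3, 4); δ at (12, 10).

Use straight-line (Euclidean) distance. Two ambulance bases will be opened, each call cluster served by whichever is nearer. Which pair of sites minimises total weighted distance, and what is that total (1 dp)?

{α, δ}, total 847.4

Evaluate every pair (each demand assigned to the nearer of the two):
  {α, δ}: total = 847.4
  {β, α}: total = 1060.5
  {γ, α}: total = 1076.8
  {γ, δ}: total = 1513.5
  {β, δ}: total = 1697.3
  {β, γ}: total = 1731.8
Best pair: {α, δ} with total 847.4.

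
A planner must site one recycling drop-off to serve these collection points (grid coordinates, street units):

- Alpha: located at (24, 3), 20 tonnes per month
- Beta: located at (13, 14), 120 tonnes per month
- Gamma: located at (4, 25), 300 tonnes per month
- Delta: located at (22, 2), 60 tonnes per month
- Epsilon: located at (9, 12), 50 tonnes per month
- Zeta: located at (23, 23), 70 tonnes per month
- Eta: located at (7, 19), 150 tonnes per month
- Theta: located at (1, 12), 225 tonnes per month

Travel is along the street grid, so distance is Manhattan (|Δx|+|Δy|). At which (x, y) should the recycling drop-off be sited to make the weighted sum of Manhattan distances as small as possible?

Manhattan distance separates: Σwᵢ(|x−xᵢ|+|y−yᵢ|) = Σwᵢ|x−xᵢ| + Σwᵢ|y−yᵢ|, so x and y are optimised independently as 1-D weighted medians.
Total weight W = 995; half = 497.5.
x-coordinate, sorted with cumulative weight:
  x=1 (Theta, w=225) cum 225
  x=4 (Gamma, w=300) cum 525  ← median
  x=7 (Eta, w=150) cum 675
  x=9 (Epsilon, w=50) cum 725
  x=13 (Beta, w=120) cum 845
  x=22 (Delta, w=60) cum 905
  x=23 (Zeta, w=70) cum 975
  x=24 (Alpha, w=20) cum 995
⇒ x* = 4
y-coordinate, sorted with cumulative weight:
  y=2 (Delta, w=60) cum 60
  y=3 (Alpha, w=20) cum 80
  y=12 (Epsilon, w=50) cum 130
  y=12 (Theta, w=225) cum 355
  y=14 (Beta, w=120) cum 475
  y=19 (Eta, w=150) cum 625  ← median
  y=23 (Zeta, w=70) cum 695
  y=25 (Gamma, w=300) cum 995
⇒ y* = 19

(4, 19)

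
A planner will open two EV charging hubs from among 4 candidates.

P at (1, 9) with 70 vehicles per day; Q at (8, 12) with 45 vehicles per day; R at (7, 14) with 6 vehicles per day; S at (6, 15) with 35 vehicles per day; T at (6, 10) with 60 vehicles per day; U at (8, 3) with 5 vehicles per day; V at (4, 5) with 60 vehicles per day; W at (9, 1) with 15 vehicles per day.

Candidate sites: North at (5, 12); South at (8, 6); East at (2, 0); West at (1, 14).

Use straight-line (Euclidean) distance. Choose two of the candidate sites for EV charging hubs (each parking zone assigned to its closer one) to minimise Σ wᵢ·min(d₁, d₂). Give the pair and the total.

Evaluate every pair (each demand assigned to the nearer of the two):
  {North, South}: total = 1085.7
  {North, East}: total = 1209.5
  {North, West}: total = 1394.1
  {South, West}: total = 1441.7
  {East, West}: total = 1739.0
  {South, East}: total = 1781.4
Best pair: {North, South} with total 1085.7.

{North, South}, total 1085.7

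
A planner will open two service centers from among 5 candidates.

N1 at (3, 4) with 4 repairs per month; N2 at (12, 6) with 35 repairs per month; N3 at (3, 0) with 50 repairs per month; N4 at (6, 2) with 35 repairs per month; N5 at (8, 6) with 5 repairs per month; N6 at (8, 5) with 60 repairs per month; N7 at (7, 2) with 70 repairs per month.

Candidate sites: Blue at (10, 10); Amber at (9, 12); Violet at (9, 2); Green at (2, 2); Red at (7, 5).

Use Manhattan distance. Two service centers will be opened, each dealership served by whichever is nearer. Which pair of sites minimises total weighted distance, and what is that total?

Evaluate every pair (each demand assigned to the nearer of the two):
  {Green, Red}: total = 792
  {Violet, Green}: total = 917
  {Violet, Red}: total = 945
  {Blue, Red}: total = 1100
  {Amber, Red}: total = 1100
  {Blue, Violet}: total = 1152
  {Amber, Violet}: total = 1187
  {Blue, Green}: total = 1312
  {Amber, Green}: total = 1482
  {Blue, Amber}: total = 2752
Best pair: {Green, Red} with total 792.

{Green, Red}, total 792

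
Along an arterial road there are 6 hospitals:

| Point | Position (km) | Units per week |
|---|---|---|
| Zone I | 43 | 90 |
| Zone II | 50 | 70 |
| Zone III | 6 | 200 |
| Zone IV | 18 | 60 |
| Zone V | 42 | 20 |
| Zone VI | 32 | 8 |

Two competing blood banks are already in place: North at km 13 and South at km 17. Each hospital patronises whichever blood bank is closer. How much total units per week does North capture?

200

The indifferent point is the midpoint (13+17)/2 = 15; hospitals left of it (closer to North at 13) go to North, those right go to South.
  Zone III at 6 (w=200) → North
  Zone IV at 18 (w=60) → South
  Zone VI at 32 (w=8) → South
  Zone V at 42 (w=20) → South
  Zone I at 43 (w=90) → South
  Zone II at 50 (w=70) → South
North captures 200; South captures 248.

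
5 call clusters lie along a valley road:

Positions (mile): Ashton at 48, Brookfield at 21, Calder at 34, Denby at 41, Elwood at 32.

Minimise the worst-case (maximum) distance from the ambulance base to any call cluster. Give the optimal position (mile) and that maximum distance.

location 34.5, max distance 13.5

The 1-center on a line is the midpoint of the two extreme points: leftmost at 21, rightmost at 48.
Optimal location = (21 + 48)/2 = 34.5; maximum distance = (48 − 21)/2 = 13.5.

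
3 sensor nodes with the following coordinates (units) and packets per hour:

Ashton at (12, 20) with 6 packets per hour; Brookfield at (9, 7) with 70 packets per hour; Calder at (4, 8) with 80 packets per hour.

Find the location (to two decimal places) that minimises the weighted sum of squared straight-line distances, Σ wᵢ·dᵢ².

The minimiser of Σwᵢ‖p−pᵢ‖² is the weighted centroid p* = (Σwᵢpᵢ)/(Σwᵢ).
Σwᵢ = 156.
Σwᵢxᵢ = 6·12 + 70·9 + 80·4 = 1022.
Σwᵢyᵢ = 6·20 + 70·7 + 80·8 = 1250.
x* = 1022/156 = 6.55, y* = 1250/156 = 8.01.

(6.55, 8.01)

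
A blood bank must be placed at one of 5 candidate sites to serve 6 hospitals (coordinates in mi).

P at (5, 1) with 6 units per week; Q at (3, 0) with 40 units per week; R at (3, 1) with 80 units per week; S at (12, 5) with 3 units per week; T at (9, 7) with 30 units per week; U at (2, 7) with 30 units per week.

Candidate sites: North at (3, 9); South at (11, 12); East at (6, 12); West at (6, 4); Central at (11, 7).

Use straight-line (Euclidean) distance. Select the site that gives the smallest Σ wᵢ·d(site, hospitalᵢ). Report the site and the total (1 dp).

West, total 853.9 mi

Total weighted distance at each candidate:
  North (3, 9): total = 1335.8
  South (11, 12): total = 2231.8
  East (6, 12): total = 1867.9
  West (6, 4): total = 853.9
  Central (11, 7): total = 1612.8
Minimum is at West with total 853.9 mi.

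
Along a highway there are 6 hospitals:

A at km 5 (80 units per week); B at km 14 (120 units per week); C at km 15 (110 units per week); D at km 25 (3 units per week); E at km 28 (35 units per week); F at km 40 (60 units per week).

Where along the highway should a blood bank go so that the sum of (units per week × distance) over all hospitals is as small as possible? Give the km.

For a sum of weighted absolute distances on a line, the optimum is the weighted median (not the mean). Total weight W = 408; half-weight = 204.
Sort by position and accumulate weight:
  km 5 (A, w=80) → cum 80
  km 14 (B, w=120) → cum 200
  km 15 (C, w=110) → cum 310  ≥ 204 → median here
  km 25 (D, w=3) → cum 313
  km 28 (E, w=35) → cum 348
  km 40 (F, w=60) → cum 408
Optimal location: km 15.

x = 15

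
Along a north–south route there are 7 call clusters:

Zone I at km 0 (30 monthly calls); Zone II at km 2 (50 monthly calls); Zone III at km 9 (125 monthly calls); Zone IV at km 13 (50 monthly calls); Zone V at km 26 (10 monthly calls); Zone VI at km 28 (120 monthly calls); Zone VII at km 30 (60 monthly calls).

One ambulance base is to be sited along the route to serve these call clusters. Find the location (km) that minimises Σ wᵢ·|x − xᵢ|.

x = 13

For a sum of weighted absolute distances on a line, the optimum is the weighted median (not the mean). Total weight W = 445; half-weight = 222.5.
Sort by position and accumulate weight:
  km 0 (Zone I, w=30) → cum 30
  km 2 (Zone II, w=50) → cum 80
  km 9 (Zone III, w=125) → cum 205
  km 13 (Zone IV, w=50) → cum 255  ≥ 222.5 → median here
  km 26 (Zone V, w=10) → cum 265
  km 28 (Zone VI, w=120) → cum 385
  km 30 (Zone VII, w=60) → cum 445
Optimal location: km 13.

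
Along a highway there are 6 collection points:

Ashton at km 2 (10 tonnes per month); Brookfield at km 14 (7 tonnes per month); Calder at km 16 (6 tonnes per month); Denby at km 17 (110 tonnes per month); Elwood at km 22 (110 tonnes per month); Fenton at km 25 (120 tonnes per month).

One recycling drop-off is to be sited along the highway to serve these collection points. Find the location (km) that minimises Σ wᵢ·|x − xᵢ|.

For a sum of weighted absolute distances on a line, the optimum is the weighted median (not the mean). Total weight W = 363; half-weight = 181.5.
Sort by position and accumulate weight:
  km 2 (Ashton, w=10) → cum 10
  km 14 (Brookfield, w=7) → cum 17
  km 16 (Calder, w=6) → cum 23
  km 17 (Denby, w=110) → cum 133
  km 22 (Elwood, w=110) → cum 243  ≥ 181.5 → median here
  km 25 (Fenton, w=120) → cum 363
Optimal location: km 22.

x = 22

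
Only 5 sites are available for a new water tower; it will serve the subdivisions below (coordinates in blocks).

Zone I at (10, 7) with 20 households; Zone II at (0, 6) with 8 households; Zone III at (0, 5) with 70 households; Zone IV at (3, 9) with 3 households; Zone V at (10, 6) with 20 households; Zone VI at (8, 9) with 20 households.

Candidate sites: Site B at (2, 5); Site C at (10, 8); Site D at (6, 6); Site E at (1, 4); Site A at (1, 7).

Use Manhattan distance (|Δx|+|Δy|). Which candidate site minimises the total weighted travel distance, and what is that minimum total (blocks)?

Site B, total 759 blocks

Total weighted distance at each candidate:
  Site B (2, 5): total = 759
  Site C (10, 8): total = 1150
  Site D (6, 6): total = 836
  Site E (1, 4): total = 885
  Site A (1, 7): total = 798
Minimum is at Site B with total 759 blocks.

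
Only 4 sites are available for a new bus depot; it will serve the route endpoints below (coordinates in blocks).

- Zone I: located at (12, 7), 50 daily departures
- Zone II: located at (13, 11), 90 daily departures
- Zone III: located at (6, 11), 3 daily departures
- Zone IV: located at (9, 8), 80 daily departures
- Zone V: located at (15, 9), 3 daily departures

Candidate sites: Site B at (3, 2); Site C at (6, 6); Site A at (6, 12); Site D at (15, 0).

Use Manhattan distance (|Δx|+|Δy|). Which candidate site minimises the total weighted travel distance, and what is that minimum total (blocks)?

Total weighted distance at each candidate:
  Site B (3, 2): total = 3463
  Site C (6, 6): total = 1881
  Site A (6, 12): total = 1869
  Site D (15, 0): total = 2877
Minimum is at Site A with total 1869 blocks.

Site A, total 1869 blocks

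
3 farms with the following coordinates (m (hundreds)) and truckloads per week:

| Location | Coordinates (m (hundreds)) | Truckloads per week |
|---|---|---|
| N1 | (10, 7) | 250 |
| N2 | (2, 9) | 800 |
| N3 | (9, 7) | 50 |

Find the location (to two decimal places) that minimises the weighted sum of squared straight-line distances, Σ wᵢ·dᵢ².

The minimiser of Σwᵢ‖p−pᵢ‖² is the weighted centroid p* = (Σwᵢpᵢ)/(Σwᵢ).
Σwᵢ = 1100.
Σwᵢxᵢ = 250·10 + 800·2 + 50·9 = 4550.
Σwᵢyᵢ = 250·7 + 800·9 + 50·7 = 9300.
x* = 4550/1100 = 4.14, y* = 9300/1100 = 8.45.

(4.14, 8.45)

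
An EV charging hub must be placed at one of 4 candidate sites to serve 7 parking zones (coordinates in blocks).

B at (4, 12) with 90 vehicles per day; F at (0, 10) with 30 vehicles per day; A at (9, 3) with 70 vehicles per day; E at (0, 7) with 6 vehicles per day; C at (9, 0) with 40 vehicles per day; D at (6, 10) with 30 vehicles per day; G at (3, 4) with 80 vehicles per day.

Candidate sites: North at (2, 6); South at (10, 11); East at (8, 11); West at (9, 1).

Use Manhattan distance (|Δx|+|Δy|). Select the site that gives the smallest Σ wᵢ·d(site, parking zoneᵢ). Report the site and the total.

North, total 2618 blocks

Total weighted distance at each candidate:
  North (2, 6): total = 2618
  South (10, 11): total = 3424
  East (8, 11): total = 2952
  West (9, 1): total = 3330
Minimum is at North with total 2618 blocks.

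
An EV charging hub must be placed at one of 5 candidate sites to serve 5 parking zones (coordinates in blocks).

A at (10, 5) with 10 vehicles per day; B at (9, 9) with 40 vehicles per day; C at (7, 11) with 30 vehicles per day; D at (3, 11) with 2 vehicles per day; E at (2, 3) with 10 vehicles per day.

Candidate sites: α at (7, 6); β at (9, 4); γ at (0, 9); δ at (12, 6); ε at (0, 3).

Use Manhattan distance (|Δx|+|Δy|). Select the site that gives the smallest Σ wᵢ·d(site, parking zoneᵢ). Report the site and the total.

α, total 488 blocks

Total weighted distance at each candidate:
  α (7, 6): total = 488
  β (9, 4): total = 596
  γ (0, 9): total = 860
  δ (12, 6): total = 728
  ε (0, 3): total = 1212
Minimum is at α with total 488 blocks.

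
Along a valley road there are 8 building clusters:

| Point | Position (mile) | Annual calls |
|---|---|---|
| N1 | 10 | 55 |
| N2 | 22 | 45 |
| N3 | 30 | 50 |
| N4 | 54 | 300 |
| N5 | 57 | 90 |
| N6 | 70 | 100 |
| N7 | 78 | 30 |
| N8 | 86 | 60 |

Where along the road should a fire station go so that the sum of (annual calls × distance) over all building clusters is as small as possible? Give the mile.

x = 54

For a sum of weighted absolute distances on a line, the optimum is the weighted median (not the mean). Total weight W = 730; half-weight = 365.
Sort by position and accumulate weight:
  mile 10 (N1, w=55) → cum 55
  mile 22 (N2, w=45) → cum 100
  mile 30 (N3, w=50) → cum 150
  mile 54 (N4, w=300) → cum 450  ≥ 365 → median here
  mile 57 (N5, w=90) → cum 540
  mile 70 (N6, w=100) → cum 640
  mile 78 (N7, w=30) → cum 670
  mile 86 (N8, w=60) → cum 730
Optimal location: mile 54.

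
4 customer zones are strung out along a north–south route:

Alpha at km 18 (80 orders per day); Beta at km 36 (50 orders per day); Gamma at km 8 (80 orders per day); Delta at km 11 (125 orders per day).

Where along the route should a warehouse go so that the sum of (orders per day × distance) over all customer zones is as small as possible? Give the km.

For a sum of weighted absolute distances on a line, the optimum is the weighted median (not the mean). Total weight W = 335; half-weight = 167.5.
Sort by position and accumulate weight:
  km 8 (Gamma, w=80) → cum 80
  km 11 (Delta, w=125) → cum 205  ≥ 167.5 → median here
  km 18 (Alpha, w=80) → cum 285
  km 36 (Beta, w=50) → cum 335
Optimal location: km 11.

x = 11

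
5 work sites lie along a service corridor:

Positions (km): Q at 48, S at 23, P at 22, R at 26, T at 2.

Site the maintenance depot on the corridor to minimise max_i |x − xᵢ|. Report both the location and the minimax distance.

The 1-center on a line is the midpoint of the two extreme points: leftmost at 2, rightmost at 48.
Optimal location = (2 + 48)/2 = 25; maximum distance = (48 − 2)/2 = 23.

location 25, max distance 23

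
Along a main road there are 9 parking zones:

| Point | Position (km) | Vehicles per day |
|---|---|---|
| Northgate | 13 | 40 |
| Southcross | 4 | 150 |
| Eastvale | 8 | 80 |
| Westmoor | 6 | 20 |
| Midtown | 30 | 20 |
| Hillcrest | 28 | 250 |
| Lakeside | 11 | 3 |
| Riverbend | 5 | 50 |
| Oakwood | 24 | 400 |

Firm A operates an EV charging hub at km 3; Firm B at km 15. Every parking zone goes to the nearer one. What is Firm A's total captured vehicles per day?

The indifferent point is the midpoint (3+15)/2 = 9; parking zones left of it (closer to Firm A at 3) go to Firm A, those right go to Firm B.
  Southcross at 4 (w=150) → Firm A
  Riverbend at 5 (w=50) → Firm A
  Westmoor at 6 (w=20) → Firm A
  Eastvale at 8 (w=80) → Firm A
  Lakeside at 11 (w=3) → Firm B
  Northgate at 13 (w=40) → Firm B
  Oakwood at 24 (w=400) → Firm B
  Hillcrest at 28 (w=250) → Firm B
  Midtown at 30 (w=20) → Firm B
Firm A captures 300; Firm B captures 713.

300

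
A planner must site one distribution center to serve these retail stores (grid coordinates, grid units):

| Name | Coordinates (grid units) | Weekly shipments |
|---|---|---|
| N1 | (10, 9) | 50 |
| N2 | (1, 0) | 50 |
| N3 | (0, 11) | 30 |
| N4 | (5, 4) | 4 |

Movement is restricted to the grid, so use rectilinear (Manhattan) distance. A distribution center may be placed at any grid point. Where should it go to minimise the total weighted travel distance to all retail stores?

(1, 9)

Manhattan distance separates: Σwᵢ(|x−xᵢ|+|y−yᵢ|) = Σwᵢ|x−xᵢ| + Σwᵢ|y−yᵢ|, so x and y are optimised independently as 1-D weighted medians.
Total weight W = 134; half = 67.
x-coordinate, sorted with cumulative weight:
  x=0 (N3, w=30) cum 30
  x=1 (N2, w=50) cum 80  ← median
  x=5 (N4, w=4) cum 84
  x=10 (N1, w=50) cum 134
⇒ x* = 1
y-coordinate, sorted with cumulative weight:
  y=0 (N2, w=50) cum 50
  y=4 (N4, w=4) cum 54
  y=9 (N1, w=50) cum 104  ← median
  y=11 (N3, w=30) cum 134
⇒ y* = 9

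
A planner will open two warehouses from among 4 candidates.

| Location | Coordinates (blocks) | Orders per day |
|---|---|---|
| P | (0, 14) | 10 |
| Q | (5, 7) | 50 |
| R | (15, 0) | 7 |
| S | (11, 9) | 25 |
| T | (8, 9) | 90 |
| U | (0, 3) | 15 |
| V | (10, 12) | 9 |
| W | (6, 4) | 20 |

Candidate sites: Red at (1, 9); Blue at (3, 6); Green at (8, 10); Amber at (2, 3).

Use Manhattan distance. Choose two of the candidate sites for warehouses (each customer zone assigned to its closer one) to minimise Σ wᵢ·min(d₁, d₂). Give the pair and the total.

Evaluate every pair (each demand assigned to the nearer of the two):
  {Blue, Green}: total = 795
  {Green, Amber}: total = 888
  {Red, Green}: total = 970
  {Red, Blue}: total = 1514
  {Red, Amber}: total = 1590
  {Blue, Amber}: total = 1614
Best pair: {Blue, Green} with total 795.

{Blue, Green}, total 795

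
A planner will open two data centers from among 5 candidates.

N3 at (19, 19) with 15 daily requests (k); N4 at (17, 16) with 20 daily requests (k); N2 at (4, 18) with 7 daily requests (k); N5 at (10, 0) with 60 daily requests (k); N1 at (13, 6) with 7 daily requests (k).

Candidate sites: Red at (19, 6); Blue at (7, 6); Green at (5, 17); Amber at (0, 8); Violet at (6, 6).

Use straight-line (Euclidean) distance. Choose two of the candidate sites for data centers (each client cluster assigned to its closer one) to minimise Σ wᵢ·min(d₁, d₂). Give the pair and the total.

{Blue, Green}, total 907.4

Evaluate every pair (each demand assigned to the nearer of the two):
  {Blue, Green}: total = 907.4
  {Red, Blue}: total = 930.0
  {Green, Violet}: total = 944.5
  {Red, Violet}: total = 958.8
  {Blue, Amber}: total = 1068.1
  {Blue, Violet}: total = 1077.9
  {Red, Green}: total = 1099.9
  {Amber, Violet}: total = 1130.2
  {Red, Amber}: total = 1165.4
  {Green, Amber}: total = 1323.3
Best pair: {Blue, Green} with total 907.4.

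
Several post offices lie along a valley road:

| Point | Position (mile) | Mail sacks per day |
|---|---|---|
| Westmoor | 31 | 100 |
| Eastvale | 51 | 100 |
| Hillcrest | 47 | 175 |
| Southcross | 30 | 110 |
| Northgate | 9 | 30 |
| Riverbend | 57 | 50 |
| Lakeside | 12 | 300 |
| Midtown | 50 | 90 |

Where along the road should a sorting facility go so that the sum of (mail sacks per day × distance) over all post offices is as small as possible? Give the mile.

For a sum of weighted absolute distances on a line, the optimum is the weighted median (not the mean). Total weight W = 955; half-weight = 477.5.
Sort by position and accumulate weight:
  mile 9 (Northgate, w=30) → cum 30
  mile 12 (Lakeside, w=300) → cum 330
  mile 30 (Southcross, w=110) → cum 440
  mile 31 (Westmoor, w=100) → cum 540  ≥ 477.5 → median here
  mile 47 (Hillcrest, w=175) → cum 715
  mile 50 (Midtown, w=90) → cum 805
  mile 51 (Eastvale, w=100) → cum 905
  mile 57 (Riverbend, w=50) → cum 955
Optimal location: mile 31.

x = 31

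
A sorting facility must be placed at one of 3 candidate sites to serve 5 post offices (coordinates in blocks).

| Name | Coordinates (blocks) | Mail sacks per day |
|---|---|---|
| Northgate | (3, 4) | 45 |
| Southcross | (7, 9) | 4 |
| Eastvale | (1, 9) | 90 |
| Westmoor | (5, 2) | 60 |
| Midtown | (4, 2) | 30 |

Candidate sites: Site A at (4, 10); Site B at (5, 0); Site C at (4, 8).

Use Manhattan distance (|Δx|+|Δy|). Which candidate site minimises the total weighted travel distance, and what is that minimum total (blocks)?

Total weighted distance at each candidate:
  Site A (4, 10): total = 1471
  Site B (5, 0): total = 1694
  Site C (4, 8): total = 1201
Minimum is at Site C with total 1201 blocks.

Site C, total 1201 blocks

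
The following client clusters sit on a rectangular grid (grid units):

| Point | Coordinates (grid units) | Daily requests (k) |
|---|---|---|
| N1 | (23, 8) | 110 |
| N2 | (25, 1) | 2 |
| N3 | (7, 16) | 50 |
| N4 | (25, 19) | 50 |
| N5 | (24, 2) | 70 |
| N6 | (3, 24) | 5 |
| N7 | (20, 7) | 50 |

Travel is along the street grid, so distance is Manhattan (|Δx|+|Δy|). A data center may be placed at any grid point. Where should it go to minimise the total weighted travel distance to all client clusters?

(23, 8)

Manhattan distance separates: Σwᵢ(|x−xᵢ|+|y−yᵢ|) = Σwᵢ|x−xᵢ| + Σwᵢ|y−yᵢ|, so x and y are optimised independently as 1-D weighted medians.
Total weight W = 337; half = 168.5.
x-coordinate, sorted with cumulative weight:
  x=3 (N6, w=5) cum 5
  x=7 (N3, w=50) cum 55
  x=20 (N7, w=50) cum 105
  x=23 (N1, w=110) cum 215  ← median
  x=24 (N5, w=70) cum 285
  x=25 (N2, w=2) cum 287
  x=25 (N4, w=50) cum 337
⇒ x* = 23
y-coordinate, sorted with cumulative weight:
  y=1 (N2, w=2) cum 2
  y=2 (N5, w=70) cum 72
  y=7 (N7, w=50) cum 122
  y=8 (N1, w=110) cum 232  ← median
  y=16 (N3, w=50) cum 282
  y=19 (N4, w=50) cum 332
  y=24 (N6, w=5) cum 337
⇒ y* = 8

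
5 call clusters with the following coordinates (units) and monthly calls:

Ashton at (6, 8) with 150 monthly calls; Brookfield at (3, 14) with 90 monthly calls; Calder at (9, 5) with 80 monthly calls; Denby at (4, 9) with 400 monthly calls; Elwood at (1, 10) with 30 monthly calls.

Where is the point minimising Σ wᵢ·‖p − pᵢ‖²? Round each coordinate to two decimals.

The minimiser of Σwᵢ‖p−pᵢ‖² is the weighted centroid p* = (Σwᵢpᵢ)/(Σwᵢ).
Σwᵢ = 750.
Σwᵢxᵢ = 150·6 + 90·3 + 80·9 + 400·4 + 30·1 = 3520.
Σwᵢyᵢ = 150·8 + 90·14 + 80·5 + 400·9 + 30·10 = 6760.
x* = 3520/750 = 4.69, y* = 6760/750 = 9.01.

(4.69, 9.01)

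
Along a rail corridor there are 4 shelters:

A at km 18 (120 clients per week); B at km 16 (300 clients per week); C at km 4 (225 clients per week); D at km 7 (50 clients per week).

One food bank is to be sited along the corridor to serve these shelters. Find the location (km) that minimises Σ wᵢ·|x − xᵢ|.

x = 16

For a sum of weighted absolute distances on a line, the optimum is the weighted median (not the mean). Total weight W = 695; half-weight = 347.5.
Sort by position and accumulate weight:
  km 4 (C, w=225) → cum 225
  km 7 (D, w=50) → cum 275
  km 16 (B, w=300) → cum 575  ≥ 347.5 → median here
  km 18 (A, w=120) → cum 695
Optimal location: km 16.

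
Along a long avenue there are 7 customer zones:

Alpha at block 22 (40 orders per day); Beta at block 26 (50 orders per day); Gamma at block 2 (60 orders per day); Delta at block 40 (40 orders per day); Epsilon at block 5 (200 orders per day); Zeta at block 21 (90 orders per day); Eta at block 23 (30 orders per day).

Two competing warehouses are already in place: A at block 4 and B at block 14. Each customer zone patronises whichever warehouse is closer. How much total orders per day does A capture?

260

The indifferent point is the midpoint (4+14)/2 = 9; customer zones left of it (closer to A at 4) go to A, those right go to B.
  Gamma at 2 (w=60) → A
  Epsilon at 5 (w=200) → A
  Zeta at 21 (w=90) → B
  Alpha at 22 (w=40) → B
  Eta at 23 (w=30) → B
  Beta at 26 (w=50) → B
  Delta at 40 (w=40) → B
A captures 260; B captures 250.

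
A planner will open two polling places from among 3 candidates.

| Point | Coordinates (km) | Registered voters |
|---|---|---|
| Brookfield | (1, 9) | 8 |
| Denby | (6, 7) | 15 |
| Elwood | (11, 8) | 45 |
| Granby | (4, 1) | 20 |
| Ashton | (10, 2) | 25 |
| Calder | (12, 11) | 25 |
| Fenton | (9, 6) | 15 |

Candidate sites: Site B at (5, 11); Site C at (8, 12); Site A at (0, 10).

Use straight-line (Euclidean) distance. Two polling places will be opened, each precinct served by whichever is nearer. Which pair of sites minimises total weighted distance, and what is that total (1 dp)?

{Site C, Site A}, total 963.3

Evaluate every pair (each demand assigned to the nearer of the two):
  {Site C, Site A}: total = 963.3
  {Site B, Site C}: total = 972.9
  {Site B, Site A}: total = 1100.4
Best pair: {Site C, Site A} with total 963.3.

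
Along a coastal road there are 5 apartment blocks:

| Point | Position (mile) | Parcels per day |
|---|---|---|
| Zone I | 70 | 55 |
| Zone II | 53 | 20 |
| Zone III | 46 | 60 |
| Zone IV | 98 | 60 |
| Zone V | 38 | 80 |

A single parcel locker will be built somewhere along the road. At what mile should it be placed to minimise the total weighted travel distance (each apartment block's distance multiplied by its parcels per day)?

For a sum of weighted absolute distances on a line, the optimum is the weighted median (not the mean). Total weight W = 275; half-weight = 137.5.
Sort by position and accumulate weight:
  mile 38 (Zone V, w=80) → cum 80
  mile 46 (Zone III, w=60) → cum 140  ≥ 137.5 → median here
  mile 53 (Zone II, w=20) → cum 160
  mile 70 (Zone I, w=55) → cum 215
  mile 98 (Zone IV, w=60) → cum 275
Optimal location: mile 46.

x = 46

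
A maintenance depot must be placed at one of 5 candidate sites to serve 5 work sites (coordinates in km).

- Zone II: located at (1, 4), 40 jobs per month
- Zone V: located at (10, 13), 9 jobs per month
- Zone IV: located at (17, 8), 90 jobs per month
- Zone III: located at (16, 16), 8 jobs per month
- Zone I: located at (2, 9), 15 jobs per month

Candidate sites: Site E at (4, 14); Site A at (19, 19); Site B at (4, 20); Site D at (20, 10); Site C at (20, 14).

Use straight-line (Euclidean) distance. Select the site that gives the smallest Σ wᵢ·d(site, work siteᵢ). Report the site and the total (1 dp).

Total weighted distance at each candidate:
  Site E (4, 14): total = 1939.1
  Site A (19, 19): total = 2370.6
  Site B (4, 20): total = 2595.3
  Site D (20, 10): total = 1543.6
  Site C (20, 14): total = 1869.0
Minimum is at Site D with total 1543.6 km.

Site D, total 1543.6 km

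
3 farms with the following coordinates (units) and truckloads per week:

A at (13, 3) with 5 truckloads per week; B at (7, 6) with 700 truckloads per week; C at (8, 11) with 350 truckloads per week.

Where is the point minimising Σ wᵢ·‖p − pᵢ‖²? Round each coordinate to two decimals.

(7.36, 7.64)

The minimiser of Σwᵢ‖p−pᵢ‖² is the weighted centroid p* = (Σwᵢpᵢ)/(Σwᵢ).
Σwᵢ = 1055.
Σwᵢxᵢ = 5·13 + 700·7 + 350·8 = 7765.
Σwᵢyᵢ = 5·3 + 700·6 + 350·11 = 8065.
x* = 7765/1055 = 7.36, y* = 8065/1055 = 7.64.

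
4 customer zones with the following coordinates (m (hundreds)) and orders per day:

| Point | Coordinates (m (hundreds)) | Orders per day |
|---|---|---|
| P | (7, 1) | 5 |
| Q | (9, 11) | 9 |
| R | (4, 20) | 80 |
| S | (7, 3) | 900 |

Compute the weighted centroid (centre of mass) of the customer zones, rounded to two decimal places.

(6.78, 4.43)

The minimiser of Σwᵢ‖p−pᵢ‖² is the weighted centroid p* = (Σwᵢpᵢ)/(Σwᵢ).
Σwᵢ = 994.
Σwᵢxᵢ = 5·7 + 9·9 + 80·4 + 900·7 = 6736.
Σwᵢyᵢ = 5·1 + 9·11 + 80·20 + 900·3 = 4404.
x* = 6736/994 = 6.78, y* = 4404/994 = 4.43.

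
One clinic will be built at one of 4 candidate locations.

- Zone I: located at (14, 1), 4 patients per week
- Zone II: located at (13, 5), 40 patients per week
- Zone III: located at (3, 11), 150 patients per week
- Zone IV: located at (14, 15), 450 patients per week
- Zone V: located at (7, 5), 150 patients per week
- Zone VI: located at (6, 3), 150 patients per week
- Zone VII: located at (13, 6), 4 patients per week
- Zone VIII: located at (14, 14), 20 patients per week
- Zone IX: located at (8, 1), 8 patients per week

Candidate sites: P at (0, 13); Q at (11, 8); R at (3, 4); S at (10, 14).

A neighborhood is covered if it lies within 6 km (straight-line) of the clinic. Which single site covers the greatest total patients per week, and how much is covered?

S, covering 470

Coverage radius r = 6 km; a point is covered iff (Δx)²+(Δy)² ≤ 6² = 36.
  P (0, 13): covers {Zone III} → 150
  Q (11, 8): covers {Zone II, Zone V, Zone VII} → 194
  R (3, 4): covers {Zone V, Zone VI, Zone IX} → 308
  S (10, 14): covers {Zone IV, Zone VIII} → 470
Maximum coverage at S: 470 patients per week.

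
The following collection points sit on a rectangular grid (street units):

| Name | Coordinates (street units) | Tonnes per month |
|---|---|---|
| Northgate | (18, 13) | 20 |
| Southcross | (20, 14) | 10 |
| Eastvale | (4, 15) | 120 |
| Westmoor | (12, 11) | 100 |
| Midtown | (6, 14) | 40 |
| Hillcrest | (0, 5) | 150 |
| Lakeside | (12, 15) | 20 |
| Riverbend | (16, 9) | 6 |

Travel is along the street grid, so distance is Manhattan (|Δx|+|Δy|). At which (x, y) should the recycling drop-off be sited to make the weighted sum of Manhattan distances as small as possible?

Manhattan distance separates: Σwᵢ(|x−xᵢ|+|y−yᵢ|) = Σwᵢ|x−xᵢ| + Σwᵢ|y−yᵢ|, so x and y are optimised independently as 1-D weighted medians.
Total weight W = 466; half = 233.
x-coordinate, sorted with cumulative weight:
  x=0 (Hillcrest, w=150) cum 150
  x=4 (Eastvale, w=120) cum 270  ← median
  x=6 (Midtown, w=40) cum 310
  x=12 (Westmoor, w=100) cum 410
  x=12 (Lakeside, w=20) cum 430
  x=16 (Riverbend, w=6) cum 436
  x=18 (Northgate, w=20) cum 456
  x=20 (Southcross, w=10) cum 466
⇒ x* = 4
y-coordinate, sorted with cumulative weight:
  y=5 (Hillcrest, w=150) cum 150
  y=9 (Riverbend, w=6) cum 156
  y=11 (Westmoor, w=100) cum 256  ← median
  y=13 (Northgate, w=20) cum 276
  y=14 (Southcross, w=10) cum 286
  y=14 (Midtown, w=40) cum 326
  y=15 (Eastvale, w=120) cum 446
  y=15 (Lakeside, w=20) cum 466
⇒ y* = 11

(4, 11)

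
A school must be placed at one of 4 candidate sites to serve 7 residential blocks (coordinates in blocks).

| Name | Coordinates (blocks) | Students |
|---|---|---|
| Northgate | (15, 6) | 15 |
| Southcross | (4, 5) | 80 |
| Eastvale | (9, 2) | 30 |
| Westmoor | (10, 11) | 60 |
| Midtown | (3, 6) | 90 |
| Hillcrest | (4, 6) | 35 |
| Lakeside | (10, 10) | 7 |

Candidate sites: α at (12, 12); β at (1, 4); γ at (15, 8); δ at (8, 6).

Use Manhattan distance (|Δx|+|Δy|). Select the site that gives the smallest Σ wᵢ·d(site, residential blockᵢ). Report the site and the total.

Total weighted distance at each candidate:
  α (12, 12): total = 3773
  β (1, 4): total = 2460
  γ (15, 8): total = 3754
  δ (8, 6): total = 1707
Minimum is at δ with total 1707 blocks.

δ, total 1707 blocks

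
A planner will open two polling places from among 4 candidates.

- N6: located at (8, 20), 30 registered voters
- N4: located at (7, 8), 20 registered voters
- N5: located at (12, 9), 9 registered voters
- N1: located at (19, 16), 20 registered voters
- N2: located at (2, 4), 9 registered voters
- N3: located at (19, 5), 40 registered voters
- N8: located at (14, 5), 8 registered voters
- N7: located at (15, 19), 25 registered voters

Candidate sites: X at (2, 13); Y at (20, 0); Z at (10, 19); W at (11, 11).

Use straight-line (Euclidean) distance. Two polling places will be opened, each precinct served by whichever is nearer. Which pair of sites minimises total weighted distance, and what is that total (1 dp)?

{Z, W}, total 1057.2

Evaluate every pair (each demand assigned to the nearer of the two):
  {Z, W}: total = 1057.2
  {Y, Z}: total = 1121.1
  {Y, W}: total = 1177.3
  {X, W}: total = 1343.7
  {X, Z}: total = 1477.1
  {X, Y}: total = 1541.0
Best pair: {Z, W} with total 1057.2.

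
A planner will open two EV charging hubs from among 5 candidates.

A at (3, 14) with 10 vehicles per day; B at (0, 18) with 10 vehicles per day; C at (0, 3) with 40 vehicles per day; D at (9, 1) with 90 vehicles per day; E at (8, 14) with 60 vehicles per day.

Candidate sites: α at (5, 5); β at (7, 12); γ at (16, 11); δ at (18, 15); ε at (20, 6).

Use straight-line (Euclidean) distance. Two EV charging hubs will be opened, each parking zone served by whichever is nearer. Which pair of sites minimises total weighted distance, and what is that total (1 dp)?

Evaluate every pair (each demand assigned to the nearer of the two):
  {α, β}: total = 995.6
  {α, γ}: total = 1468.6
  {α, δ}: total = 1525.2
  {α, ε}: total = 1525.2
  {β, γ}: total = 1733.4
  {β, δ}: total = 1733.4
  {β, ε}: total = 1733.4
  {γ, ε}: total = 2623.7
  {γ, δ}: total = 2634.8
  {δ, ε}: total = 2832.2
Best pair: {α, β} with total 995.6.

{α, β}, total 995.6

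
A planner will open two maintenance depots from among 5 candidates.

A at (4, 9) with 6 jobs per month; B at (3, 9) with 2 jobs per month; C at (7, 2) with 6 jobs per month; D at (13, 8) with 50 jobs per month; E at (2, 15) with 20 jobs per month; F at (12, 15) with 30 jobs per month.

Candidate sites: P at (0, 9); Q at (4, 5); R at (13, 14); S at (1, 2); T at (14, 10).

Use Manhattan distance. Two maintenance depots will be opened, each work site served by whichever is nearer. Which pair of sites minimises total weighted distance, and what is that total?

{R, T}, total 630

Evaluate every pair (each demand assigned to the nearer of the two):
  {R, T}: total = 630
  {P, R}: total = 634
  {P, T}: total = 634
  {Q, R}: total = 670
  {Q, T}: total = 670
  {R, S}: total = 714
  {S, T}: total = 754
  {P, Q}: total = 1366
  {Q, S}: total = 1450
  {P, S}: total = 1466
Best pair: {R, T} with total 630.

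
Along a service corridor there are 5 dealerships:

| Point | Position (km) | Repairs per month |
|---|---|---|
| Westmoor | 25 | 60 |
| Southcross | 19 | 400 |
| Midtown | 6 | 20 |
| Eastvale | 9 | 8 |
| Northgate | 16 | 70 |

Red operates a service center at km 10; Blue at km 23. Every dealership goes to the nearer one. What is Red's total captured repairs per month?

The indifferent point is the midpoint (10+23)/2 = 16.5; dealerships left of it (closer to Red at 10) go to Red, those right go to Blue.
  Midtown at 6 (w=20) → Red
  Eastvale at 9 (w=8) → Red
  Northgate at 16 (w=70) → Red
  Southcross at 19 (w=400) → Blue
  Westmoor at 25 (w=60) → Blue
Red captures 98; Blue captures 460.

98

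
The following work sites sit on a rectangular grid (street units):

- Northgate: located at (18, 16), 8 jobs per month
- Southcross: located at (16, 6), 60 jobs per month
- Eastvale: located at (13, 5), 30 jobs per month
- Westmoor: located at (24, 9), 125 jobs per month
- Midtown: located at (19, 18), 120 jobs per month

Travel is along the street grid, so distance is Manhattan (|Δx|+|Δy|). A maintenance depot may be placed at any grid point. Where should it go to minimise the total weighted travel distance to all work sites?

Manhattan distance separates: Σwᵢ(|x−xᵢ|+|y−yᵢ|) = Σwᵢ|x−xᵢ| + Σwᵢ|y−yᵢ|, so x and y are optimised independently as 1-D weighted medians.
Total weight W = 343; half = 171.5.
x-coordinate, sorted with cumulative weight:
  x=13 (Eastvale, w=30) cum 30
  x=16 (Southcross, w=60) cum 90
  x=18 (Northgate, w=8) cum 98
  x=19 (Midtown, w=120) cum 218  ← median
  x=24 (Westmoor, w=125) cum 343
⇒ x* = 19
y-coordinate, sorted with cumulative weight:
  y=5 (Eastvale, w=30) cum 30
  y=6 (Southcross, w=60) cum 90
  y=9 (Westmoor, w=125) cum 215  ← median
  y=16 (Northgate, w=8) cum 223
  y=18 (Midtown, w=120) cum 343
⇒ y* = 9

(19, 9)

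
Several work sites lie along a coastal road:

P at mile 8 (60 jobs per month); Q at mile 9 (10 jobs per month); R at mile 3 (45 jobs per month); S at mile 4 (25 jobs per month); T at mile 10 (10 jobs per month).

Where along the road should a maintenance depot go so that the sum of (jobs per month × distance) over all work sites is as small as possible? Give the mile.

For a sum of weighted absolute distances on a line, the optimum is the weighted median (not the mean). Total weight W = 150; half-weight = 75.
Sort by position and accumulate weight:
  mile 3 (R, w=45) → cum 45
  mile 4 (S, w=25) → cum 70
  mile 8 (P, w=60) → cum 130  ≥ 75 → median here
  mile 9 (Q, w=10) → cum 140
  mile 10 (T, w=10) → cum 150
Optimal location: mile 8.

x = 8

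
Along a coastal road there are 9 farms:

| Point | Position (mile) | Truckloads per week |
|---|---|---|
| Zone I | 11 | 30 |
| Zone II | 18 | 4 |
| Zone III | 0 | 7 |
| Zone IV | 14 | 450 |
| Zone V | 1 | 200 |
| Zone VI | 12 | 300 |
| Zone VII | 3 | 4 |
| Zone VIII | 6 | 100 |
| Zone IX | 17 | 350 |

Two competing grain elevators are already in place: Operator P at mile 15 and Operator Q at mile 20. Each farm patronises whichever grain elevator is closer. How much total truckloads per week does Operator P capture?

1441

The indifferent point is the midpoint (15+20)/2 = 17.5; farms left of it (closer to Operator P at 15) go to Operator P, those right go to Operator Q.
  Zone III at 0 (w=7) → Operator P
  Zone V at 1 (w=200) → Operator P
  Zone VII at 3 (w=4) → Operator P
  Zone VIII at 6 (w=100) → Operator P
  Zone I at 11 (w=30) → Operator P
  Zone VI at 12 (w=300) → Operator P
  Zone IV at 14 (w=450) → Operator P
  Zone IX at 17 (w=350) → Operator P
  Zone II at 18 (w=4) → Operator Q
Operator P captures 1441; Operator Q captures 4.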